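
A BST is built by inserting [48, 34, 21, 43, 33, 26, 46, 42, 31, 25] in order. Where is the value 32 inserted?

Starting tree (level order): [48, 34, None, 21, 43, None, 33, 42, 46, 26, None, None, None, None, None, 25, 31]
Insertion path: 48 -> 34 -> 21 -> 33 -> 26 -> 31
Result: insert 32 as right child of 31
Final tree (level order): [48, 34, None, 21, 43, None, 33, 42, 46, 26, None, None, None, None, None, 25, 31, None, None, None, 32]


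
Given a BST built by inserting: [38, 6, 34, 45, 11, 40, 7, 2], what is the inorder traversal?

Tree insertion order: [38, 6, 34, 45, 11, 40, 7, 2]
Tree (level-order array): [38, 6, 45, 2, 34, 40, None, None, None, 11, None, None, None, 7]
Inorder traversal: [2, 6, 7, 11, 34, 38, 40, 45]


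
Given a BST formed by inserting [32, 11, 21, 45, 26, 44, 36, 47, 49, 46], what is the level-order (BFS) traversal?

Tree insertion order: [32, 11, 21, 45, 26, 44, 36, 47, 49, 46]
Tree (level-order array): [32, 11, 45, None, 21, 44, 47, None, 26, 36, None, 46, 49]
BFS from the root, enqueuing left then right child of each popped node:
  queue [32] -> pop 32, enqueue [11, 45], visited so far: [32]
  queue [11, 45] -> pop 11, enqueue [21], visited so far: [32, 11]
  queue [45, 21] -> pop 45, enqueue [44, 47], visited so far: [32, 11, 45]
  queue [21, 44, 47] -> pop 21, enqueue [26], visited so far: [32, 11, 45, 21]
  queue [44, 47, 26] -> pop 44, enqueue [36], visited so far: [32, 11, 45, 21, 44]
  queue [47, 26, 36] -> pop 47, enqueue [46, 49], visited so far: [32, 11, 45, 21, 44, 47]
  queue [26, 36, 46, 49] -> pop 26, enqueue [none], visited so far: [32, 11, 45, 21, 44, 47, 26]
  queue [36, 46, 49] -> pop 36, enqueue [none], visited so far: [32, 11, 45, 21, 44, 47, 26, 36]
  queue [46, 49] -> pop 46, enqueue [none], visited so far: [32, 11, 45, 21, 44, 47, 26, 36, 46]
  queue [49] -> pop 49, enqueue [none], visited so far: [32, 11, 45, 21, 44, 47, 26, 36, 46, 49]
Result: [32, 11, 45, 21, 44, 47, 26, 36, 46, 49]


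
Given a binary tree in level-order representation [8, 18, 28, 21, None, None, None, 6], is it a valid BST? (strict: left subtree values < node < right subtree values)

Level-order array: [8, 18, 28, 21, None, None, None, 6]
Validate using subtree bounds (lo, hi): at each node, require lo < value < hi,
then recurse left with hi=value and right with lo=value.
Preorder trace (stopping at first violation):
  at node 8 with bounds (-inf, +inf): OK
  at node 18 with bounds (-inf, 8): VIOLATION
Node 18 violates its bound: not (-inf < 18 < 8).
Result: Not a valid BST


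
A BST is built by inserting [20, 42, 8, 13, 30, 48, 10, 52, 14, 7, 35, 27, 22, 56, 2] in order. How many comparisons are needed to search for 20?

Search path for 20: 20
Found: True
Comparisons: 1


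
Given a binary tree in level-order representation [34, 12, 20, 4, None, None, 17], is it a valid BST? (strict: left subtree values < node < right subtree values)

Level-order array: [34, 12, 20, 4, None, None, 17]
Validate using subtree bounds (lo, hi): at each node, require lo < value < hi,
then recurse left with hi=value and right with lo=value.
Preorder trace (stopping at first violation):
  at node 34 with bounds (-inf, +inf): OK
  at node 12 with bounds (-inf, 34): OK
  at node 4 with bounds (-inf, 12): OK
  at node 20 with bounds (34, +inf): VIOLATION
Node 20 violates its bound: not (34 < 20 < +inf).
Result: Not a valid BST


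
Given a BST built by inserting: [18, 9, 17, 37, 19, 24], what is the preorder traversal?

Tree insertion order: [18, 9, 17, 37, 19, 24]
Tree (level-order array): [18, 9, 37, None, 17, 19, None, None, None, None, 24]
Preorder traversal: [18, 9, 17, 37, 19, 24]


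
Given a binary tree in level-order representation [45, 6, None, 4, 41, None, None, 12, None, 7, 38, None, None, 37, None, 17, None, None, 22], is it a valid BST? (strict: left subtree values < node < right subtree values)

Level-order array: [45, 6, None, 4, 41, None, None, 12, None, 7, 38, None, None, 37, None, 17, None, None, 22]
Validate using subtree bounds (lo, hi): at each node, require lo < value < hi,
then recurse left with hi=value and right with lo=value.
Preorder trace (stopping at first violation):
  at node 45 with bounds (-inf, +inf): OK
  at node 6 with bounds (-inf, 45): OK
  at node 4 with bounds (-inf, 6): OK
  at node 41 with bounds (6, 45): OK
  at node 12 with bounds (6, 41): OK
  at node 7 with bounds (6, 12): OK
  at node 38 with bounds (12, 41): OK
  at node 37 with bounds (12, 38): OK
  at node 17 with bounds (12, 37): OK
  at node 22 with bounds (17, 37): OK
No violation found at any node.
Result: Valid BST


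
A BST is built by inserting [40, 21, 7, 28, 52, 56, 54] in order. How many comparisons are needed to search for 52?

Search path for 52: 40 -> 52
Found: True
Comparisons: 2


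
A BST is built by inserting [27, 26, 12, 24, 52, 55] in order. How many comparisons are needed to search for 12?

Search path for 12: 27 -> 26 -> 12
Found: True
Comparisons: 3


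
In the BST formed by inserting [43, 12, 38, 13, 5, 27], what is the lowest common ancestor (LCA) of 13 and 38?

Tree insertion order: [43, 12, 38, 13, 5, 27]
Tree (level-order array): [43, 12, None, 5, 38, None, None, 13, None, None, 27]
In a BST, the LCA of p=13, q=38 is the first node v on the
root-to-leaf path with p <= v <= q (go left if both < v, right if both > v).
Walk from root:
  at 43: both 13 and 38 < 43, go left
  at 12: both 13 and 38 > 12, go right
  at 38: 13 <= 38 <= 38, this is the LCA
LCA = 38


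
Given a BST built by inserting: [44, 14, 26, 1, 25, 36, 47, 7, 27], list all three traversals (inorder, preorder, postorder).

Tree insertion order: [44, 14, 26, 1, 25, 36, 47, 7, 27]
Tree (level-order array): [44, 14, 47, 1, 26, None, None, None, 7, 25, 36, None, None, None, None, 27]
Inorder (L, root, R): [1, 7, 14, 25, 26, 27, 36, 44, 47]
Preorder (root, L, R): [44, 14, 1, 7, 26, 25, 36, 27, 47]
Postorder (L, R, root): [7, 1, 25, 27, 36, 26, 14, 47, 44]


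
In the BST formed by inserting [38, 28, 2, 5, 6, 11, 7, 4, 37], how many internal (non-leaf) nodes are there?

Tree built from: [38, 28, 2, 5, 6, 11, 7, 4, 37]
Tree (level-order array): [38, 28, None, 2, 37, None, 5, None, None, 4, 6, None, None, None, 11, 7]
Rule: An internal node has at least one child.
Per-node child counts:
  node 38: 1 child(ren)
  node 28: 2 child(ren)
  node 2: 1 child(ren)
  node 5: 2 child(ren)
  node 4: 0 child(ren)
  node 6: 1 child(ren)
  node 11: 1 child(ren)
  node 7: 0 child(ren)
  node 37: 0 child(ren)
Matching nodes: [38, 28, 2, 5, 6, 11]
Count of internal (non-leaf) nodes: 6


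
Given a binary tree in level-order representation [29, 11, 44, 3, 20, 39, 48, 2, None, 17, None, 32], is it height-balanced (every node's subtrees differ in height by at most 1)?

Tree (level-order array): [29, 11, 44, 3, 20, 39, 48, 2, None, 17, None, 32]
Definition: a tree is height-balanced if, at every node, |h(left) - h(right)| <= 1 (empty subtree has height -1).
Bottom-up per-node check:
  node 2: h_left=-1, h_right=-1, diff=0 [OK], height=0
  node 3: h_left=0, h_right=-1, diff=1 [OK], height=1
  node 17: h_left=-1, h_right=-1, diff=0 [OK], height=0
  node 20: h_left=0, h_right=-1, diff=1 [OK], height=1
  node 11: h_left=1, h_right=1, diff=0 [OK], height=2
  node 32: h_left=-1, h_right=-1, diff=0 [OK], height=0
  node 39: h_left=0, h_right=-1, diff=1 [OK], height=1
  node 48: h_left=-1, h_right=-1, diff=0 [OK], height=0
  node 44: h_left=1, h_right=0, diff=1 [OK], height=2
  node 29: h_left=2, h_right=2, diff=0 [OK], height=3
All nodes satisfy the balance condition.
Result: Balanced


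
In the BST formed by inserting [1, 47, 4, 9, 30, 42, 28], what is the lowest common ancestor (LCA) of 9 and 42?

Tree insertion order: [1, 47, 4, 9, 30, 42, 28]
Tree (level-order array): [1, None, 47, 4, None, None, 9, None, 30, 28, 42]
In a BST, the LCA of p=9, q=42 is the first node v on the
root-to-leaf path with p <= v <= q (go left if both < v, right if both > v).
Walk from root:
  at 1: both 9 and 42 > 1, go right
  at 47: both 9 and 42 < 47, go left
  at 4: both 9 and 42 > 4, go right
  at 9: 9 <= 9 <= 42, this is the LCA
LCA = 9


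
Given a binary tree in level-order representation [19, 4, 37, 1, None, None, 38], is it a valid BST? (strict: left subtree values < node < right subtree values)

Level-order array: [19, 4, 37, 1, None, None, 38]
Validate using subtree bounds (lo, hi): at each node, require lo < value < hi,
then recurse left with hi=value and right with lo=value.
Preorder trace (stopping at first violation):
  at node 19 with bounds (-inf, +inf): OK
  at node 4 with bounds (-inf, 19): OK
  at node 1 with bounds (-inf, 4): OK
  at node 37 with bounds (19, +inf): OK
  at node 38 with bounds (37, +inf): OK
No violation found at any node.
Result: Valid BST


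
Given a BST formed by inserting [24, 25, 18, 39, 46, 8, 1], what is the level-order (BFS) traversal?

Tree insertion order: [24, 25, 18, 39, 46, 8, 1]
Tree (level-order array): [24, 18, 25, 8, None, None, 39, 1, None, None, 46]
BFS from the root, enqueuing left then right child of each popped node:
  queue [24] -> pop 24, enqueue [18, 25], visited so far: [24]
  queue [18, 25] -> pop 18, enqueue [8], visited so far: [24, 18]
  queue [25, 8] -> pop 25, enqueue [39], visited so far: [24, 18, 25]
  queue [8, 39] -> pop 8, enqueue [1], visited so far: [24, 18, 25, 8]
  queue [39, 1] -> pop 39, enqueue [46], visited so far: [24, 18, 25, 8, 39]
  queue [1, 46] -> pop 1, enqueue [none], visited so far: [24, 18, 25, 8, 39, 1]
  queue [46] -> pop 46, enqueue [none], visited so far: [24, 18, 25, 8, 39, 1, 46]
Result: [24, 18, 25, 8, 39, 1, 46]


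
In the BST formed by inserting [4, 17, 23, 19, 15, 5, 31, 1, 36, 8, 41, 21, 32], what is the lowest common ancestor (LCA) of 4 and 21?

Tree insertion order: [4, 17, 23, 19, 15, 5, 31, 1, 36, 8, 41, 21, 32]
Tree (level-order array): [4, 1, 17, None, None, 15, 23, 5, None, 19, 31, None, 8, None, 21, None, 36, None, None, None, None, 32, 41]
In a BST, the LCA of p=4, q=21 is the first node v on the
root-to-leaf path with p <= v <= q (go left if both < v, right if both > v).
Walk from root:
  at 4: 4 <= 4 <= 21, this is the LCA
LCA = 4


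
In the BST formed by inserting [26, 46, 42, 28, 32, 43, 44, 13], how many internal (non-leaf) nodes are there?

Tree built from: [26, 46, 42, 28, 32, 43, 44, 13]
Tree (level-order array): [26, 13, 46, None, None, 42, None, 28, 43, None, 32, None, 44]
Rule: An internal node has at least one child.
Per-node child counts:
  node 26: 2 child(ren)
  node 13: 0 child(ren)
  node 46: 1 child(ren)
  node 42: 2 child(ren)
  node 28: 1 child(ren)
  node 32: 0 child(ren)
  node 43: 1 child(ren)
  node 44: 0 child(ren)
Matching nodes: [26, 46, 42, 28, 43]
Count of internal (non-leaf) nodes: 5


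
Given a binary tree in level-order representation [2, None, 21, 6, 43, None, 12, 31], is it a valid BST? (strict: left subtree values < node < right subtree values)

Level-order array: [2, None, 21, 6, 43, None, 12, 31]
Validate using subtree bounds (lo, hi): at each node, require lo < value < hi,
then recurse left with hi=value and right with lo=value.
Preorder trace (stopping at first violation):
  at node 2 with bounds (-inf, +inf): OK
  at node 21 with bounds (2, +inf): OK
  at node 6 with bounds (2, 21): OK
  at node 12 with bounds (6, 21): OK
  at node 43 with bounds (21, +inf): OK
  at node 31 with bounds (21, 43): OK
No violation found at any node.
Result: Valid BST


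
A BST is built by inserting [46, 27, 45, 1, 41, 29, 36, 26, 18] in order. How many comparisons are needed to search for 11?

Search path for 11: 46 -> 27 -> 1 -> 26 -> 18
Found: False
Comparisons: 5


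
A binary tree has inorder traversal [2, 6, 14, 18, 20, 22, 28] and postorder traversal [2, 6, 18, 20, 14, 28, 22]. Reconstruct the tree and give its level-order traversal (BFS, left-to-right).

Inorder:   [2, 6, 14, 18, 20, 22, 28]
Postorder: [2, 6, 18, 20, 14, 28, 22]
Algorithm: postorder visits root last, so walk postorder right-to-left;
each value is the root of the current inorder slice — split it at that
value, recurse on the right subtree first, then the left.
Recursive splits:
  root=22; inorder splits into left=[2, 6, 14, 18, 20], right=[28]
  root=28; inorder splits into left=[], right=[]
  root=14; inorder splits into left=[2, 6], right=[18, 20]
  root=20; inorder splits into left=[18], right=[]
  root=18; inorder splits into left=[], right=[]
  root=6; inorder splits into left=[2], right=[]
  root=2; inorder splits into left=[], right=[]
Reconstructed level-order: [22, 14, 28, 6, 20, 2, 18]


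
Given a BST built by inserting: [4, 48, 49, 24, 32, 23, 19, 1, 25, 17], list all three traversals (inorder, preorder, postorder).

Tree insertion order: [4, 48, 49, 24, 32, 23, 19, 1, 25, 17]
Tree (level-order array): [4, 1, 48, None, None, 24, 49, 23, 32, None, None, 19, None, 25, None, 17]
Inorder (L, root, R): [1, 4, 17, 19, 23, 24, 25, 32, 48, 49]
Preorder (root, L, R): [4, 1, 48, 24, 23, 19, 17, 32, 25, 49]
Postorder (L, R, root): [1, 17, 19, 23, 25, 32, 24, 49, 48, 4]


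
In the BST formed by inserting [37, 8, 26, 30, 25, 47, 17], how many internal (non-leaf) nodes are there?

Tree built from: [37, 8, 26, 30, 25, 47, 17]
Tree (level-order array): [37, 8, 47, None, 26, None, None, 25, 30, 17]
Rule: An internal node has at least one child.
Per-node child counts:
  node 37: 2 child(ren)
  node 8: 1 child(ren)
  node 26: 2 child(ren)
  node 25: 1 child(ren)
  node 17: 0 child(ren)
  node 30: 0 child(ren)
  node 47: 0 child(ren)
Matching nodes: [37, 8, 26, 25]
Count of internal (non-leaf) nodes: 4


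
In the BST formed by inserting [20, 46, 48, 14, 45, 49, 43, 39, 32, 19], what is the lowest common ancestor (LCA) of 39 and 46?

Tree insertion order: [20, 46, 48, 14, 45, 49, 43, 39, 32, 19]
Tree (level-order array): [20, 14, 46, None, 19, 45, 48, None, None, 43, None, None, 49, 39, None, None, None, 32]
In a BST, the LCA of p=39, q=46 is the first node v on the
root-to-leaf path with p <= v <= q (go left if both < v, right if both > v).
Walk from root:
  at 20: both 39 and 46 > 20, go right
  at 46: 39 <= 46 <= 46, this is the LCA
LCA = 46


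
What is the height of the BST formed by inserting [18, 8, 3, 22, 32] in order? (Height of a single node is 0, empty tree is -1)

Insertion order: [18, 8, 3, 22, 32]
Tree (level-order array): [18, 8, 22, 3, None, None, 32]
Compute height bottom-up (empty subtree = -1):
  height(3) = 1 + max(-1, -1) = 0
  height(8) = 1 + max(0, -1) = 1
  height(32) = 1 + max(-1, -1) = 0
  height(22) = 1 + max(-1, 0) = 1
  height(18) = 1 + max(1, 1) = 2
Height = 2


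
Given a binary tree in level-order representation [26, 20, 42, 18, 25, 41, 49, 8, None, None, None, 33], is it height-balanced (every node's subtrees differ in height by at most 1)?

Tree (level-order array): [26, 20, 42, 18, 25, 41, 49, 8, None, None, None, 33]
Definition: a tree is height-balanced if, at every node, |h(left) - h(right)| <= 1 (empty subtree has height -1).
Bottom-up per-node check:
  node 8: h_left=-1, h_right=-1, diff=0 [OK], height=0
  node 18: h_left=0, h_right=-1, diff=1 [OK], height=1
  node 25: h_left=-1, h_right=-1, diff=0 [OK], height=0
  node 20: h_left=1, h_right=0, diff=1 [OK], height=2
  node 33: h_left=-1, h_right=-1, diff=0 [OK], height=0
  node 41: h_left=0, h_right=-1, diff=1 [OK], height=1
  node 49: h_left=-1, h_right=-1, diff=0 [OK], height=0
  node 42: h_left=1, h_right=0, diff=1 [OK], height=2
  node 26: h_left=2, h_right=2, diff=0 [OK], height=3
All nodes satisfy the balance condition.
Result: Balanced


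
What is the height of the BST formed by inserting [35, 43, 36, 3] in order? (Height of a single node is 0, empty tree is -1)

Insertion order: [35, 43, 36, 3]
Tree (level-order array): [35, 3, 43, None, None, 36]
Compute height bottom-up (empty subtree = -1):
  height(3) = 1 + max(-1, -1) = 0
  height(36) = 1 + max(-1, -1) = 0
  height(43) = 1 + max(0, -1) = 1
  height(35) = 1 + max(0, 1) = 2
Height = 2


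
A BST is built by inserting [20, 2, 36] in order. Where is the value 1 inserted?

Starting tree (level order): [20, 2, 36]
Insertion path: 20 -> 2
Result: insert 1 as left child of 2
Final tree (level order): [20, 2, 36, 1]


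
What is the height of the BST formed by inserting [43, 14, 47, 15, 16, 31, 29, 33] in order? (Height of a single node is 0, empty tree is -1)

Insertion order: [43, 14, 47, 15, 16, 31, 29, 33]
Tree (level-order array): [43, 14, 47, None, 15, None, None, None, 16, None, 31, 29, 33]
Compute height bottom-up (empty subtree = -1):
  height(29) = 1 + max(-1, -1) = 0
  height(33) = 1 + max(-1, -1) = 0
  height(31) = 1 + max(0, 0) = 1
  height(16) = 1 + max(-1, 1) = 2
  height(15) = 1 + max(-1, 2) = 3
  height(14) = 1 + max(-1, 3) = 4
  height(47) = 1 + max(-1, -1) = 0
  height(43) = 1 + max(4, 0) = 5
Height = 5


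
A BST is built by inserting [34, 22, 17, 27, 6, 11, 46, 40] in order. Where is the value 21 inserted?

Starting tree (level order): [34, 22, 46, 17, 27, 40, None, 6, None, None, None, None, None, None, 11]
Insertion path: 34 -> 22 -> 17
Result: insert 21 as right child of 17
Final tree (level order): [34, 22, 46, 17, 27, 40, None, 6, 21, None, None, None, None, None, 11]


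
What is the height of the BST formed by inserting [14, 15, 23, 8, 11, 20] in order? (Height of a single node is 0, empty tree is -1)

Insertion order: [14, 15, 23, 8, 11, 20]
Tree (level-order array): [14, 8, 15, None, 11, None, 23, None, None, 20]
Compute height bottom-up (empty subtree = -1):
  height(11) = 1 + max(-1, -1) = 0
  height(8) = 1 + max(-1, 0) = 1
  height(20) = 1 + max(-1, -1) = 0
  height(23) = 1 + max(0, -1) = 1
  height(15) = 1 + max(-1, 1) = 2
  height(14) = 1 + max(1, 2) = 3
Height = 3


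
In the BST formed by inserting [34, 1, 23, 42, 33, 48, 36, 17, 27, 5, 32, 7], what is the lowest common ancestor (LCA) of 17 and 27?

Tree insertion order: [34, 1, 23, 42, 33, 48, 36, 17, 27, 5, 32, 7]
Tree (level-order array): [34, 1, 42, None, 23, 36, 48, 17, 33, None, None, None, None, 5, None, 27, None, None, 7, None, 32]
In a BST, the LCA of p=17, q=27 is the first node v on the
root-to-leaf path with p <= v <= q (go left if both < v, right if both > v).
Walk from root:
  at 34: both 17 and 27 < 34, go left
  at 1: both 17 and 27 > 1, go right
  at 23: 17 <= 23 <= 27, this is the LCA
LCA = 23


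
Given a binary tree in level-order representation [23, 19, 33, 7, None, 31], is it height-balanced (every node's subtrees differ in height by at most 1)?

Tree (level-order array): [23, 19, 33, 7, None, 31]
Definition: a tree is height-balanced if, at every node, |h(left) - h(right)| <= 1 (empty subtree has height -1).
Bottom-up per-node check:
  node 7: h_left=-1, h_right=-1, diff=0 [OK], height=0
  node 19: h_left=0, h_right=-1, diff=1 [OK], height=1
  node 31: h_left=-1, h_right=-1, diff=0 [OK], height=0
  node 33: h_left=0, h_right=-1, diff=1 [OK], height=1
  node 23: h_left=1, h_right=1, diff=0 [OK], height=2
All nodes satisfy the balance condition.
Result: Balanced


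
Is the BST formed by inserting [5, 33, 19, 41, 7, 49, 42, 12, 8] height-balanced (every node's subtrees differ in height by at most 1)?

Tree (level-order array): [5, None, 33, 19, 41, 7, None, None, 49, None, 12, 42, None, 8]
Definition: a tree is height-balanced if, at every node, |h(left) - h(right)| <= 1 (empty subtree has height -1).
Bottom-up per-node check:
  node 8: h_left=-1, h_right=-1, diff=0 [OK], height=0
  node 12: h_left=0, h_right=-1, diff=1 [OK], height=1
  node 7: h_left=-1, h_right=1, diff=2 [FAIL (|-1-1|=2 > 1)], height=2
  node 19: h_left=2, h_right=-1, diff=3 [FAIL (|2--1|=3 > 1)], height=3
  node 42: h_left=-1, h_right=-1, diff=0 [OK], height=0
  node 49: h_left=0, h_right=-1, diff=1 [OK], height=1
  node 41: h_left=-1, h_right=1, diff=2 [FAIL (|-1-1|=2 > 1)], height=2
  node 33: h_left=3, h_right=2, diff=1 [OK], height=4
  node 5: h_left=-1, h_right=4, diff=5 [FAIL (|-1-4|=5 > 1)], height=5
Node 7 violates the condition: |-1 - 1| = 2 > 1.
Result: Not balanced


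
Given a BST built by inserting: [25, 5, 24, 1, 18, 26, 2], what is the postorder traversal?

Tree insertion order: [25, 5, 24, 1, 18, 26, 2]
Tree (level-order array): [25, 5, 26, 1, 24, None, None, None, 2, 18]
Postorder traversal: [2, 1, 18, 24, 5, 26, 25]


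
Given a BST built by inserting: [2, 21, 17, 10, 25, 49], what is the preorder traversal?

Tree insertion order: [2, 21, 17, 10, 25, 49]
Tree (level-order array): [2, None, 21, 17, 25, 10, None, None, 49]
Preorder traversal: [2, 21, 17, 10, 25, 49]


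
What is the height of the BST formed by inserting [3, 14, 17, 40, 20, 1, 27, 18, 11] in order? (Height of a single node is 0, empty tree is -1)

Insertion order: [3, 14, 17, 40, 20, 1, 27, 18, 11]
Tree (level-order array): [3, 1, 14, None, None, 11, 17, None, None, None, 40, 20, None, 18, 27]
Compute height bottom-up (empty subtree = -1):
  height(1) = 1 + max(-1, -1) = 0
  height(11) = 1 + max(-1, -1) = 0
  height(18) = 1 + max(-1, -1) = 0
  height(27) = 1 + max(-1, -1) = 0
  height(20) = 1 + max(0, 0) = 1
  height(40) = 1 + max(1, -1) = 2
  height(17) = 1 + max(-1, 2) = 3
  height(14) = 1 + max(0, 3) = 4
  height(3) = 1 + max(0, 4) = 5
Height = 5


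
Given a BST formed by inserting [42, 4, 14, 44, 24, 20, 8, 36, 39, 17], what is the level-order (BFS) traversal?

Tree insertion order: [42, 4, 14, 44, 24, 20, 8, 36, 39, 17]
Tree (level-order array): [42, 4, 44, None, 14, None, None, 8, 24, None, None, 20, 36, 17, None, None, 39]
BFS from the root, enqueuing left then right child of each popped node:
  queue [42] -> pop 42, enqueue [4, 44], visited so far: [42]
  queue [4, 44] -> pop 4, enqueue [14], visited so far: [42, 4]
  queue [44, 14] -> pop 44, enqueue [none], visited so far: [42, 4, 44]
  queue [14] -> pop 14, enqueue [8, 24], visited so far: [42, 4, 44, 14]
  queue [8, 24] -> pop 8, enqueue [none], visited so far: [42, 4, 44, 14, 8]
  queue [24] -> pop 24, enqueue [20, 36], visited so far: [42, 4, 44, 14, 8, 24]
  queue [20, 36] -> pop 20, enqueue [17], visited so far: [42, 4, 44, 14, 8, 24, 20]
  queue [36, 17] -> pop 36, enqueue [39], visited so far: [42, 4, 44, 14, 8, 24, 20, 36]
  queue [17, 39] -> pop 17, enqueue [none], visited so far: [42, 4, 44, 14, 8, 24, 20, 36, 17]
  queue [39] -> pop 39, enqueue [none], visited so far: [42, 4, 44, 14, 8, 24, 20, 36, 17, 39]
Result: [42, 4, 44, 14, 8, 24, 20, 36, 17, 39]


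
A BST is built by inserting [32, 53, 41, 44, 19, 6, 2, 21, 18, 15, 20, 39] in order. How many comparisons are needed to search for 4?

Search path for 4: 32 -> 19 -> 6 -> 2
Found: False
Comparisons: 4


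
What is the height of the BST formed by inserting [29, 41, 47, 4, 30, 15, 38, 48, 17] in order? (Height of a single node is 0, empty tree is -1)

Insertion order: [29, 41, 47, 4, 30, 15, 38, 48, 17]
Tree (level-order array): [29, 4, 41, None, 15, 30, 47, None, 17, None, 38, None, 48]
Compute height bottom-up (empty subtree = -1):
  height(17) = 1 + max(-1, -1) = 0
  height(15) = 1 + max(-1, 0) = 1
  height(4) = 1 + max(-1, 1) = 2
  height(38) = 1 + max(-1, -1) = 0
  height(30) = 1 + max(-1, 0) = 1
  height(48) = 1 + max(-1, -1) = 0
  height(47) = 1 + max(-1, 0) = 1
  height(41) = 1 + max(1, 1) = 2
  height(29) = 1 + max(2, 2) = 3
Height = 3


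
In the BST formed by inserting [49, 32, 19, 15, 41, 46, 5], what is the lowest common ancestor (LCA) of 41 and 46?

Tree insertion order: [49, 32, 19, 15, 41, 46, 5]
Tree (level-order array): [49, 32, None, 19, 41, 15, None, None, 46, 5]
In a BST, the LCA of p=41, q=46 is the first node v on the
root-to-leaf path with p <= v <= q (go left if both < v, right if both > v).
Walk from root:
  at 49: both 41 and 46 < 49, go left
  at 32: both 41 and 46 > 32, go right
  at 41: 41 <= 41 <= 46, this is the LCA
LCA = 41


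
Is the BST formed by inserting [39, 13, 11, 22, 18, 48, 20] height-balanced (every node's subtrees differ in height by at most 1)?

Tree (level-order array): [39, 13, 48, 11, 22, None, None, None, None, 18, None, None, 20]
Definition: a tree is height-balanced if, at every node, |h(left) - h(right)| <= 1 (empty subtree has height -1).
Bottom-up per-node check:
  node 11: h_left=-1, h_right=-1, diff=0 [OK], height=0
  node 20: h_left=-1, h_right=-1, diff=0 [OK], height=0
  node 18: h_left=-1, h_right=0, diff=1 [OK], height=1
  node 22: h_left=1, h_right=-1, diff=2 [FAIL (|1--1|=2 > 1)], height=2
  node 13: h_left=0, h_right=2, diff=2 [FAIL (|0-2|=2 > 1)], height=3
  node 48: h_left=-1, h_right=-1, diff=0 [OK], height=0
  node 39: h_left=3, h_right=0, diff=3 [FAIL (|3-0|=3 > 1)], height=4
Node 22 violates the condition: |1 - -1| = 2 > 1.
Result: Not balanced


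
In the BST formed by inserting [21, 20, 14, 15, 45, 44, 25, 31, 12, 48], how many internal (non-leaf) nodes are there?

Tree built from: [21, 20, 14, 15, 45, 44, 25, 31, 12, 48]
Tree (level-order array): [21, 20, 45, 14, None, 44, 48, 12, 15, 25, None, None, None, None, None, None, None, None, 31]
Rule: An internal node has at least one child.
Per-node child counts:
  node 21: 2 child(ren)
  node 20: 1 child(ren)
  node 14: 2 child(ren)
  node 12: 0 child(ren)
  node 15: 0 child(ren)
  node 45: 2 child(ren)
  node 44: 1 child(ren)
  node 25: 1 child(ren)
  node 31: 0 child(ren)
  node 48: 0 child(ren)
Matching nodes: [21, 20, 14, 45, 44, 25]
Count of internal (non-leaf) nodes: 6


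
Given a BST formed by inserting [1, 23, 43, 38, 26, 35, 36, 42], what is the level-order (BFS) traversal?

Tree insertion order: [1, 23, 43, 38, 26, 35, 36, 42]
Tree (level-order array): [1, None, 23, None, 43, 38, None, 26, 42, None, 35, None, None, None, 36]
BFS from the root, enqueuing left then right child of each popped node:
  queue [1] -> pop 1, enqueue [23], visited so far: [1]
  queue [23] -> pop 23, enqueue [43], visited so far: [1, 23]
  queue [43] -> pop 43, enqueue [38], visited so far: [1, 23, 43]
  queue [38] -> pop 38, enqueue [26, 42], visited so far: [1, 23, 43, 38]
  queue [26, 42] -> pop 26, enqueue [35], visited so far: [1, 23, 43, 38, 26]
  queue [42, 35] -> pop 42, enqueue [none], visited so far: [1, 23, 43, 38, 26, 42]
  queue [35] -> pop 35, enqueue [36], visited so far: [1, 23, 43, 38, 26, 42, 35]
  queue [36] -> pop 36, enqueue [none], visited so far: [1, 23, 43, 38, 26, 42, 35, 36]
Result: [1, 23, 43, 38, 26, 42, 35, 36]


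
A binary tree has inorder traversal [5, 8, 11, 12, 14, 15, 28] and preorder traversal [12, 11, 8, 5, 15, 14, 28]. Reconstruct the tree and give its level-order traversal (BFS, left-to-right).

Inorder:  [5, 8, 11, 12, 14, 15, 28]
Preorder: [12, 11, 8, 5, 15, 14, 28]
Algorithm: preorder visits root first, so consume preorder in order;
for each root, split the current inorder slice at that value into
left-subtree inorder and right-subtree inorder, then recurse.
Recursive splits:
  root=12; inorder splits into left=[5, 8, 11], right=[14, 15, 28]
  root=11; inorder splits into left=[5, 8], right=[]
  root=8; inorder splits into left=[5], right=[]
  root=5; inorder splits into left=[], right=[]
  root=15; inorder splits into left=[14], right=[28]
  root=14; inorder splits into left=[], right=[]
  root=28; inorder splits into left=[], right=[]
Reconstructed level-order: [12, 11, 15, 8, 14, 28, 5]


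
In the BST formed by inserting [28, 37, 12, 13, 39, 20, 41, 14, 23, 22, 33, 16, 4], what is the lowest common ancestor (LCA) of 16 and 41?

Tree insertion order: [28, 37, 12, 13, 39, 20, 41, 14, 23, 22, 33, 16, 4]
Tree (level-order array): [28, 12, 37, 4, 13, 33, 39, None, None, None, 20, None, None, None, 41, 14, 23, None, None, None, 16, 22]
In a BST, the LCA of p=16, q=41 is the first node v on the
root-to-leaf path with p <= v <= q (go left if both < v, right if both > v).
Walk from root:
  at 28: 16 <= 28 <= 41, this is the LCA
LCA = 28


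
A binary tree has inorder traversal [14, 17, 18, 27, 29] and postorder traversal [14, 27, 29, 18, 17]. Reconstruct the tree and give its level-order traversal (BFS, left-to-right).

Inorder:   [14, 17, 18, 27, 29]
Postorder: [14, 27, 29, 18, 17]
Algorithm: postorder visits root last, so walk postorder right-to-left;
each value is the root of the current inorder slice — split it at that
value, recurse on the right subtree first, then the left.
Recursive splits:
  root=17; inorder splits into left=[14], right=[18, 27, 29]
  root=18; inorder splits into left=[], right=[27, 29]
  root=29; inorder splits into left=[27], right=[]
  root=27; inorder splits into left=[], right=[]
  root=14; inorder splits into left=[], right=[]
Reconstructed level-order: [17, 14, 18, 29, 27]


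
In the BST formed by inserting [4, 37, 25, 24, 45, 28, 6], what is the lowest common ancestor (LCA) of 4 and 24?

Tree insertion order: [4, 37, 25, 24, 45, 28, 6]
Tree (level-order array): [4, None, 37, 25, 45, 24, 28, None, None, 6]
In a BST, the LCA of p=4, q=24 is the first node v on the
root-to-leaf path with p <= v <= q (go left if both < v, right if both > v).
Walk from root:
  at 4: 4 <= 4 <= 24, this is the LCA
LCA = 4


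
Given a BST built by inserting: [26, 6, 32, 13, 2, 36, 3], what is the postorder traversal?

Tree insertion order: [26, 6, 32, 13, 2, 36, 3]
Tree (level-order array): [26, 6, 32, 2, 13, None, 36, None, 3]
Postorder traversal: [3, 2, 13, 6, 36, 32, 26]


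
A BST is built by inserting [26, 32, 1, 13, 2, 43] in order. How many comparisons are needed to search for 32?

Search path for 32: 26 -> 32
Found: True
Comparisons: 2


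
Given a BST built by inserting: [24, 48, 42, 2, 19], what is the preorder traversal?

Tree insertion order: [24, 48, 42, 2, 19]
Tree (level-order array): [24, 2, 48, None, 19, 42]
Preorder traversal: [24, 2, 19, 48, 42]


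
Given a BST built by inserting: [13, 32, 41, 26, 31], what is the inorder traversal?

Tree insertion order: [13, 32, 41, 26, 31]
Tree (level-order array): [13, None, 32, 26, 41, None, 31]
Inorder traversal: [13, 26, 31, 32, 41]


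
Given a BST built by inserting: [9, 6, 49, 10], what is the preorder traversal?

Tree insertion order: [9, 6, 49, 10]
Tree (level-order array): [9, 6, 49, None, None, 10]
Preorder traversal: [9, 6, 49, 10]


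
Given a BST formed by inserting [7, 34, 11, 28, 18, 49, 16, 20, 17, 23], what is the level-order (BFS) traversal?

Tree insertion order: [7, 34, 11, 28, 18, 49, 16, 20, 17, 23]
Tree (level-order array): [7, None, 34, 11, 49, None, 28, None, None, 18, None, 16, 20, None, 17, None, 23]
BFS from the root, enqueuing left then right child of each popped node:
  queue [7] -> pop 7, enqueue [34], visited so far: [7]
  queue [34] -> pop 34, enqueue [11, 49], visited so far: [7, 34]
  queue [11, 49] -> pop 11, enqueue [28], visited so far: [7, 34, 11]
  queue [49, 28] -> pop 49, enqueue [none], visited so far: [7, 34, 11, 49]
  queue [28] -> pop 28, enqueue [18], visited so far: [7, 34, 11, 49, 28]
  queue [18] -> pop 18, enqueue [16, 20], visited so far: [7, 34, 11, 49, 28, 18]
  queue [16, 20] -> pop 16, enqueue [17], visited so far: [7, 34, 11, 49, 28, 18, 16]
  queue [20, 17] -> pop 20, enqueue [23], visited so far: [7, 34, 11, 49, 28, 18, 16, 20]
  queue [17, 23] -> pop 17, enqueue [none], visited so far: [7, 34, 11, 49, 28, 18, 16, 20, 17]
  queue [23] -> pop 23, enqueue [none], visited so far: [7, 34, 11, 49, 28, 18, 16, 20, 17, 23]
Result: [7, 34, 11, 49, 28, 18, 16, 20, 17, 23]


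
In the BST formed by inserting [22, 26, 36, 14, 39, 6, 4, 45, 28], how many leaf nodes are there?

Tree built from: [22, 26, 36, 14, 39, 6, 4, 45, 28]
Tree (level-order array): [22, 14, 26, 6, None, None, 36, 4, None, 28, 39, None, None, None, None, None, 45]
Rule: A leaf has 0 children.
Per-node child counts:
  node 22: 2 child(ren)
  node 14: 1 child(ren)
  node 6: 1 child(ren)
  node 4: 0 child(ren)
  node 26: 1 child(ren)
  node 36: 2 child(ren)
  node 28: 0 child(ren)
  node 39: 1 child(ren)
  node 45: 0 child(ren)
Matching nodes: [4, 28, 45]
Count of leaf nodes: 3


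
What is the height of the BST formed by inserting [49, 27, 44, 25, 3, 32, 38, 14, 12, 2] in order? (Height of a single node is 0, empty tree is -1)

Insertion order: [49, 27, 44, 25, 3, 32, 38, 14, 12, 2]
Tree (level-order array): [49, 27, None, 25, 44, 3, None, 32, None, 2, 14, None, 38, None, None, 12]
Compute height bottom-up (empty subtree = -1):
  height(2) = 1 + max(-1, -1) = 0
  height(12) = 1 + max(-1, -1) = 0
  height(14) = 1 + max(0, -1) = 1
  height(3) = 1 + max(0, 1) = 2
  height(25) = 1 + max(2, -1) = 3
  height(38) = 1 + max(-1, -1) = 0
  height(32) = 1 + max(-1, 0) = 1
  height(44) = 1 + max(1, -1) = 2
  height(27) = 1 + max(3, 2) = 4
  height(49) = 1 + max(4, -1) = 5
Height = 5


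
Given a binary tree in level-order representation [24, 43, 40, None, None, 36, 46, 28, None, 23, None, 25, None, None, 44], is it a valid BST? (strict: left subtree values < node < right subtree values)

Level-order array: [24, 43, 40, None, None, 36, 46, 28, None, 23, None, 25, None, None, 44]
Validate using subtree bounds (lo, hi): at each node, require lo < value < hi,
then recurse left with hi=value and right with lo=value.
Preorder trace (stopping at first violation):
  at node 24 with bounds (-inf, +inf): OK
  at node 43 with bounds (-inf, 24): VIOLATION
Node 43 violates its bound: not (-inf < 43 < 24).
Result: Not a valid BST


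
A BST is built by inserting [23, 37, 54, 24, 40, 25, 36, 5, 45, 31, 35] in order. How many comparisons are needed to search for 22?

Search path for 22: 23 -> 5
Found: False
Comparisons: 2


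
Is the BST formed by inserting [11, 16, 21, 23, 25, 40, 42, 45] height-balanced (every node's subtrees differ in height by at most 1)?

Tree (level-order array): [11, None, 16, None, 21, None, 23, None, 25, None, 40, None, 42, None, 45]
Definition: a tree is height-balanced if, at every node, |h(left) - h(right)| <= 1 (empty subtree has height -1).
Bottom-up per-node check:
  node 45: h_left=-1, h_right=-1, diff=0 [OK], height=0
  node 42: h_left=-1, h_right=0, diff=1 [OK], height=1
  node 40: h_left=-1, h_right=1, diff=2 [FAIL (|-1-1|=2 > 1)], height=2
  node 25: h_left=-1, h_right=2, diff=3 [FAIL (|-1-2|=3 > 1)], height=3
  node 23: h_left=-1, h_right=3, diff=4 [FAIL (|-1-3|=4 > 1)], height=4
  node 21: h_left=-1, h_right=4, diff=5 [FAIL (|-1-4|=5 > 1)], height=5
  node 16: h_left=-1, h_right=5, diff=6 [FAIL (|-1-5|=6 > 1)], height=6
  node 11: h_left=-1, h_right=6, diff=7 [FAIL (|-1-6|=7 > 1)], height=7
Node 40 violates the condition: |-1 - 1| = 2 > 1.
Result: Not balanced


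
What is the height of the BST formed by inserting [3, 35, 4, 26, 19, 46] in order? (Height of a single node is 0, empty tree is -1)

Insertion order: [3, 35, 4, 26, 19, 46]
Tree (level-order array): [3, None, 35, 4, 46, None, 26, None, None, 19]
Compute height bottom-up (empty subtree = -1):
  height(19) = 1 + max(-1, -1) = 0
  height(26) = 1 + max(0, -1) = 1
  height(4) = 1 + max(-1, 1) = 2
  height(46) = 1 + max(-1, -1) = 0
  height(35) = 1 + max(2, 0) = 3
  height(3) = 1 + max(-1, 3) = 4
Height = 4


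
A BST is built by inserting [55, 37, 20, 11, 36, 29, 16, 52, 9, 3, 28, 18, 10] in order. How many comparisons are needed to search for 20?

Search path for 20: 55 -> 37 -> 20
Found: True
Comparisons: 3


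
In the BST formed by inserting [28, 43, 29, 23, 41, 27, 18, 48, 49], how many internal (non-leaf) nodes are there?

Tree built from: [28, 43, 29, 23, 41, 27, 18, 48, 49]
Tree (level-order array): [28, 23, 43, 18, 27, 29, 48, None, None, None, None, None, 41, None, 49]
Rule: An internal node has at least one child.
Per-node child counts:
  node 28: 2 child(ren)
  node 23: 2 child(ren)
  node 18: 0 child(ren)
  node 27: 0 child(ren)
  node 43: 2 child(ren)
  node 29: 1 child(ren)
  node 41: 0 child(ren)
  node 48: 1 child(ren)
  node 49: 0 child(ren)
Matching nodes: [28, 23, 43, 29, 48]
Count of internal (non-leaf) nodes: 5


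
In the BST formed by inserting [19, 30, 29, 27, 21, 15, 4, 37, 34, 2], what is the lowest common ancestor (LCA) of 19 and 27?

Tree insertion order: [19, 30, 29, 27, 21, 15, 4, 37, 34, 2]
Tree (level-order array): [19, 15, 30, 4, None, 29, 37, 2, None, 27, None, 34, None, None, None, 21]
In a BST, the LCA of p=19, q=27 is the first node v on the
root-to-leaf path with p <= v <= q (go left if both < v, right if both > v).
Walk from root:
  at 19: 19 <= 19 <= 27, this is the LCA
LCA = 19


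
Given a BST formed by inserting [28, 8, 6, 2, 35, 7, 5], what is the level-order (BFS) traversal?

Tree insertion order: [28, 8, 6, 2, 35, 7, 5]
Tree (level-order array): [28, 8, 35, 6, None, None, None, 2, 7, None, 5]
BFS from the root, enqueuing left then right child of each popped node:
  queue [28] -> pop 28, enqueue [8, 35], visited so far: [28]
  queue [8, 35] -> pop 8, enqueue [6], visited so far: [28, 8]
  queue [35, 6] -> pop 35, enqueue [none], visited so far: [28, 8, 35]
  queue [6] -> pop 6, enqueue [2, 7], visited so far: [28, 8, 35, 6]
  queue [2, 7] -> pop 2, enqueue [5], visited so far: [28, 8, 35, 6, 2]
  queue [7, 5] -> pop 7, enqueue [none], visited so far: [28, 8, 35, 6, 2, 7]
  queue [5] -> pop 5, enqueue [none], visited so far: [28, 8, 35, 6, 2, 7, 5]
Result: [28, 8, 35, 6, 2, 7, 5]


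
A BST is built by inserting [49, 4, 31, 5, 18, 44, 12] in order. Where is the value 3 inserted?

Starting tree (level order): [49, 4, None, None, 31, 5, 44, None, 18, None, None, 12]
Insertion path: 49 -> 4
Result: insert 3 as left child of 4
Final tree (level order): [49, 4, None, 3, 31, None, None, 5, 44, None, 18, None, None, 12]


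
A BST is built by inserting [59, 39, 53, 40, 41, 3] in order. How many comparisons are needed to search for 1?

Search path for 1: 59 -> 39 -> 3
Found: False
Comparisons: 3


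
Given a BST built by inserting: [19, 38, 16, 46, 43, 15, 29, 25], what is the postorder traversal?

Tree insertion order: [19, 38, 16, 46, 43, 15, 29, 25]
Tree (level-order array): [19, 16, 38, 15, None, 29, 46, None, None, 25, None, 43]
Postorder traversal: [15, 16, 25, 29, 43, 46, 38, 19]


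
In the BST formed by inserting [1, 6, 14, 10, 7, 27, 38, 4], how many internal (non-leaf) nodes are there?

Tree built from: [1, 6, 14, 10, 7, 27, 38, 4]
Tree (level-order array): [1, None, 6, 4, 14, None, None, 10, 27, 7, None, None, 38]
Rule: An internal node has at least one child.
Per-node child counts:
  node 1: 1 child(ren)
  node 6: 2 child(ren)
  node 4: 0 child(ren)
  node 14: 2 child(ren)
  node 10: 1 child(ren)
  node 7: 0 child(ren)
  node 27: 1 child(ren)
  node 38: 0 child(ren)
Matching nodes: [1, 6, 14, 10, 27]
Count of internal (non-leaf) nodes: 5


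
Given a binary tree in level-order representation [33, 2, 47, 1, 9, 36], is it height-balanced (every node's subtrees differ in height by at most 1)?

Tree (level-order array): [33, 2, 47, 1, 9, 36]
Definition: a tree is height-balanced if, at every node, |h(left) - h(right)| <= 1 (empty subtree has height -1).
Bottom-up per-node check:
  node 1: h_left=-1, h_right=-1, diff=0 [OK], height=0
  node 9: h_left=-1, h_right=-1, diff=0 [OK], height=0
  node 2: h_left=0, h_right=0, diff=0 [OK], height=1
  node 36: h_left=-1, h_right=-1, diff=0 [OK], height=0
  node 47: h_left=0, h_right=-1, diff=1 [OK], height=1
  node 33: h_left=1, h_right=1, diff=0 [OK], height=2
All nodes satisfy the balance condition.
Result: Balanced


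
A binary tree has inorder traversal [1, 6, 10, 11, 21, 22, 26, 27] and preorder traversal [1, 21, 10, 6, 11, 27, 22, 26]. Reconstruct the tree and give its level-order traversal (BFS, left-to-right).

Inorder:  [1, 6, 10, 11, 21, 22, 26, 27]
Preorder: [1, 21, 10, 6, 11, 27, 22, 26]
Algorithm: preorder visits root first, so consume preorder in order;
for each root, split the current inorder slice at that value into
left-subtree inorder and right-subtree inorder, then recurse.
Recursive splits:
  root=1; inorder splits into left=[], right=[6, 10, 11, 21, 22, 26, 27]
  root=21; inorder splits into left=[6, 10, 11], right=[22, 26, 27]
  root=10; inorder splits into left=[6], right=[11]
  root=6; inorder splits into left=[], right=[]
  root=11; inorder splits into left=[], right=[]
  root=27; inorder splits into left=[22, 26], right=[]
  root=22; inorder splits into left=[], right=[26]
  root=26; inorder splits into left=[], right=[]
Reconstructed level-order: [1, 21, 10, 27, 6, 11, 22, 26]
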